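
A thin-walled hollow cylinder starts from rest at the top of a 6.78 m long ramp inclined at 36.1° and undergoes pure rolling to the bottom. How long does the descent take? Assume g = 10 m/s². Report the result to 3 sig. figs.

For this body I = MR², i.e. k = I/(MR²) = 1.
Along the incline Mg sinθ − f = Ma, and torque about the center fR = Iα = kMR²(a/R) gives f = kMa.
Hence a = g sinθ/(1+k) = 10×sin36.1°/2 = 2.946 m/s².
Starting from rest, L = ½at², so t = √(2L/a) = √(2×6.78/2.946) ≈ 2.15 s.

t ≈ 2.15 s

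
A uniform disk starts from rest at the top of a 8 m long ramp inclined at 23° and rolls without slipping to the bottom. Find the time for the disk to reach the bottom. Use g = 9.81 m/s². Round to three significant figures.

t ≈ 2.50 s

The moment of inertia is (1/2)MR², giving k ≡ I/(MR²) = 0.5.
Along the incline Mg sinθ − f = Ma, and torque about the center fR = Iα = kMR²(a/R) gives f = kMa.
Hence a = g sinθ/(1+k) = 9.81×sin23°/1.5 = 2.555 m/s².
With constant a from rest, t = √(2L/a) = √(2·8/2.555) ≈ 2.50 s.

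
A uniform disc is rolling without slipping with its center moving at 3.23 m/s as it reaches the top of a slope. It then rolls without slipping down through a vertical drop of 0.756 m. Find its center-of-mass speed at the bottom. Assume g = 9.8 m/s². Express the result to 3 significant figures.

v ≈ 4.51 m/s

Here I = (1/2)MR², so the shape factor k = I/(MR²) = 0.5.
The rolling condition ω = v/R makes the rotational term ½I(v/R)² = ½kMv², so KE_total = ½(1+k)Mv² = (3/4)Mv².
Energy conservation: (3/4)Mv₀² + Mgh = (3/4)Mv², so v² = v₀² + 2gh/(1+k).
v = √(3.23² + 2×9.8×0.756/1.5) = √20.31 ≈ 4.51 m/s.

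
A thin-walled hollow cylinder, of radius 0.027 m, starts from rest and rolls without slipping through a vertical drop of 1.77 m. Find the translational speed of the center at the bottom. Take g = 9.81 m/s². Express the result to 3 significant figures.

v ≈ 4.17 m/s

With I = MR², the ratio k = I/(MR²) is 1.
Pure rolling means v = ωR; then KE = ½Mv² + ½I(v/R)² = ½(1+k)Mv² = Mv².
Energy conservation: Mgh = Mv², so v = √(2gh/(1+k)) = √(2 × 9.81 × 1.77 / 2) ≈ 4.17 m/s.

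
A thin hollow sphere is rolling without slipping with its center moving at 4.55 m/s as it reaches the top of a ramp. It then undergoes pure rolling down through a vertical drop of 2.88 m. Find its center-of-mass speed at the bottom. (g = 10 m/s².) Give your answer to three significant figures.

v ≈ 7.43 m/s

With I = (2/3)MR², the ratio k = I/(MR²) is 2/3.
Since it rolls without slipping, ω = v/R and KE = ½Mv² + ½Iω² = ½(1+k)Mv² = (5/6)Mv².
Conserving energy between top and bottom: (5/6)Mv² = (5/6)Mv₀² + Mgh, hence v² = v₀² + 2gh/(1+k).
v = √(4.55² + 2×10×2.88/1.667) = √55.26 ≈ 7.43 m/s.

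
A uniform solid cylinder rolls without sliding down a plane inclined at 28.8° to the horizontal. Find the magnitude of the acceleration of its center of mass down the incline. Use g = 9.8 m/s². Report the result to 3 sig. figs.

The moment of inertia is (1/2)MR², giving k ≡ I/(MR²) = 0.5.
Newton's second law down the slope: Mg sinθ − f = Ma. The torque equation fR = Iα (with α = a/R) gives f = kMa.
Eliminating f: Mg sinθ = (1+k)Ma, so a = g sinθ/(1+k) = 9.8 × sin28.8° / 1.5 ≈ 3.15 m/s².

a ≈ 3.15 m/s²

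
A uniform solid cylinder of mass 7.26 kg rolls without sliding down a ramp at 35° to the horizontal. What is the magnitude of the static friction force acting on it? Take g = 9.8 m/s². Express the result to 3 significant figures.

f ≈ 13.6 N

Here I = (1/2)MR², so the shape factor k = I/(MR²) = 0.5.
Translational: Mg sinθ − f = Ma. Rotational about the CM: fR = Iα = kMRa, so f = kMa.
Combining, a = g sinθ/(1+k) and f = kMa = kMg sinθ/(1+k).
f = 0.5 × 7.26 × 9.8 × sin35° / 1.5 ≈ 13.6 N.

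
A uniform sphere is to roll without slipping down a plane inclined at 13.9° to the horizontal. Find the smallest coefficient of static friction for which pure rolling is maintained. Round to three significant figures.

μ_min ≈ 0.0707

Here I = (2/5)MR², so the shape factor k = I/(MR²) = 0.4.
Newton's second law down the slope: Mg sinθ − f = Ma. The torque equation fR = Iα (with α = a/R) gives f = kMa.
These give a = g sinθ/(1+k) and the required friction f = kMg sinθ/(1+k).
With N = Mg cosθ, the no-slip condition f ≤ μN gives μ_min = f/N = k tanθ/(1+k).
μ_min = 0.4 × tan13.9° / 1.4 ≈ 0.0707.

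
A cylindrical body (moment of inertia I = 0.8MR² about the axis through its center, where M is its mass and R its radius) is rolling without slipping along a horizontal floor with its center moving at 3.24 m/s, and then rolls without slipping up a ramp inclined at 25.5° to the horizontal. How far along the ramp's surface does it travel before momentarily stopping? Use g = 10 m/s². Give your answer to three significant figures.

Here I = 0.8MR², so the shape factor k = I/(MR²) = 0.8.
Rolling without slipping gives ω = v/R, so the total kinetic energy is ½Mv² + ½Iω² = ½(1+k)Mv² = (9/10)Mv².
Setting this equal to Mgh gives the vertical rise h = (1+k)v₀²/(2g) = 1.8×3.24²/(2×10) = 0.9448 m.
Along the incline, d = h/sinθ = 0.9448/sin25.5° ≈ 2.19 m.

d ≈ 2.19 m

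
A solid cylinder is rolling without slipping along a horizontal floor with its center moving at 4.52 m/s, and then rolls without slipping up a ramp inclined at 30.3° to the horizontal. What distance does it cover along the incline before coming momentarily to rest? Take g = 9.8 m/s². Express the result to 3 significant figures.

d ≈ 3.10 m

The moment of inertia is (1/2)MR², giving k ≡ I/(MR²) = 0.5.
The rolling condition ω = v/R makes the rotational term ½I(v/R)² = ½kMv², so KE_total = ½(1+k)Mv² = (3/4)Mv².
Setting this equal to Mgh gives the vertical rise h = (1+k)v₀²/(2g) = 1.5×4.52²/(2×9.8) = 1.564 m.
Along the incline, d = h/sinθ = 1.564/sin30.3° ≈ 3.10 m.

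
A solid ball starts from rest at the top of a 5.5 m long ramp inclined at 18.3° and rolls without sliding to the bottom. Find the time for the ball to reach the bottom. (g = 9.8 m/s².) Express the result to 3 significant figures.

Here I = (2/5)MR², so the shape factor k = I/(MR²) = 0.4.
Newton's second law down the slope: Mg sinθ − f = Ma. The torque equation fR = Iα (with α = a/R) gives f = kMa.
Hence a = g sinθ/(1+k) = 9.8×sin18.3°/1.4 = 2.198 m/s².
Starting from rest, L = ½at², so t = √(2L/a) = √(2×5.5/2.198) ≈ 2.24 s.

t ≈ 2.24 s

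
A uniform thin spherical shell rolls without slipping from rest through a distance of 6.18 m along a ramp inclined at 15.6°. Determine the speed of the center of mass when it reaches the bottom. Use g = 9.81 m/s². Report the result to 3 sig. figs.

v ≈ 4.42 m/s

For this body I = (2/3)MR², i.e. k = I/(MR²) = 2/3.
Pure rolling means v = ωR; then KE = ½Mv² + ½I(v/R)² = ½(1+k)Mv² = (5/6)Mv².
The vertical drop is h = L sinθ = 6.18 × sin15.6° = 1.662 m.
Setting Mgh = (5/6)Mv² gives v = √(2gh/(1+k)) = √(2·9.81·1.662/1.667) ≈ 4.42 m/s.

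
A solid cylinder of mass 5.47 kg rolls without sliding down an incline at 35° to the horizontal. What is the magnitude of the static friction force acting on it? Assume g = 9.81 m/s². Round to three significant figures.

f ≈ 10.3 N

With I = (1/2)MR², the ratio k = I/(MR²) is 0.5.
Along the incline Mg sinθ − f = Ma, and torque about the center fR = Iα = kMR²(a/R) gives f = kMa.
Combining, a = g sinθ/(1+k) and f = kMa = kMg sinθ/(1+k).
f = 0.5 × 5.47 × 9.81 × sin35° / 1.5 ≈ 10.3 N.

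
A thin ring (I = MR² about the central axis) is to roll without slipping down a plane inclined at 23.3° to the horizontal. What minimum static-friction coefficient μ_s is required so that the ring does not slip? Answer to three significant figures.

μ_min ≈ 0.215

Here I = MR², so the shape factor k = I/(MR²) = 1.
Translational: Mg sinθ − f = Ma. Rotational about the CM: fR = Iα = kMRa, so f = kMa.
These give a = g sinθ/(1+k) and the required friction f = kMg sinθ/(1+k).
With N = Mg cosθ, the no-slip condition f ≤ μN gives μ_min = f/N = k tanθ/(1+k).
μ_min = 1 × tan23.3° / 2 ≈ 0.215.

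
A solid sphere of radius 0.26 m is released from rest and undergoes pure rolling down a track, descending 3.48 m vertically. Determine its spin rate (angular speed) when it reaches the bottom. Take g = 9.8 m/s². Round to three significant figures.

ω ≈ 26.8 rad/s

For this body I = (2/5)MR², i.e. k = I/(MR²) = 0.4.
Rolling without slipping gives ω = v/R, so the total kinetic energy is ½Mv² + ½Iω² = ½(1+k)Mv² = (7/10)Mv².
Energy conservation Mgh = ½(1+k)Mv² gives v = √(2gh/(1+k)) = √(2 × 9.8 × 3.48 / 1.4) = 6.98 m/s.
The angular speed follows from ω = v/R = 6.98/0.26 ≈ 26.8 rad/s.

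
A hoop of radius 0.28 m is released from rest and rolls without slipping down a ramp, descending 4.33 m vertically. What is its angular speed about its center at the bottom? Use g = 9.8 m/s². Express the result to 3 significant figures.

The moment of inertia is MR², giving k ≡ I/(MR²) = 1.
Pure rolling means v = ωR; then KE = ½Mv² + ½I(v/R)² = ½(1+k)Mv² = Mv².
Energy conservation Mgh = ½(1+k)Mv² gives v = √(2gh/(1+k)) = √(2 × 9.8 × 4.33 / 2) = 6.514 m/s.
Then ω = v/R = 6.514 / 0.28 ≈ 23.3 rad/s.

ω ≈ 23.3 rad/s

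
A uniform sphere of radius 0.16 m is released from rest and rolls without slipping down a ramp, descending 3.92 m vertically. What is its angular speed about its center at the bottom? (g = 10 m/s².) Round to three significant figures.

ω ≈ 46.8 rad/s

Here I = (2/5)MR², so the shape factor k = I/(MR²) = 0.4.
Pure rolling means v = ωR; then KE = ½Mv² + ½I(v/R)² = ½(1+k)Mv² = (7/10)Mv².
Energy conservation Mgh = ½(1+k)Mv² gives v = √(2gh/(1+k)) = √(2 × 10 × 3.92 / 1.4) = 7.483 m/s.
The angular speed follows from ω = v/R = 7.483/0.16 ≈ 46.8 rad/s.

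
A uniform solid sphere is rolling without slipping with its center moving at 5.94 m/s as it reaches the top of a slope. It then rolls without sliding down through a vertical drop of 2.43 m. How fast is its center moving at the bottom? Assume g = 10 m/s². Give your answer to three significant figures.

Here I = (2/5)MR², so the shape factor k = I/(MR²) = 0.4.
Pure rolling means v = ωR; then KE = ½Mv² + ½I(v/R)² = ½(1+k)Mv² = (7/10)Mv².
Energy conservation: (7/10)Mv₀² + Mgh = (7/10)Mv², so v² = v₀² + 2gh/(1+k).
v = √(5.94² + 2×10×2.43/1.4) = √70 ≈ 8.37 m/s.

v ≈ 8.37 m/s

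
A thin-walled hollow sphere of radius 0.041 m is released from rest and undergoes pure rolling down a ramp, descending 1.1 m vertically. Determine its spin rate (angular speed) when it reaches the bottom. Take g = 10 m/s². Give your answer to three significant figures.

ω ≈ 88.6 rad/s

With I = (2/3)MR², the ratio k = I/(MR²) is 2/3.
Pure rolling means v = ωR; then KE = ½Mv² + ½I(v/R)² = ½(1+k)Mv² = (5/6)Mv².
Energy conservation Mgh = ½(1+k)Mv² gives v = √(2gh/(1+k)) = √(2 × 10 × 1.1 / 1.667) = 3.633 m/s.
Then ω = v/R = 3.633 / 0.041 ≈ 88.6 rad/s.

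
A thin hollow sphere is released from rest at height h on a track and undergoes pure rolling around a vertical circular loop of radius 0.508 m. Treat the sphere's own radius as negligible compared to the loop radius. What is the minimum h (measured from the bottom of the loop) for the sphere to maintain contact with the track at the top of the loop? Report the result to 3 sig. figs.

h_min ≈ 1.44 m

The moment of inertia is (2/3)MR², giving k ≡ I/(MR²) = 2/3.
At the top, contact is just lost when gravity alone supplies the centripetal force: Mg = Mv_top²/r, i.e. v_top² = gr.
With ω = v/R, the kinetic energy at speed v is ½(1+k)Mv² = (5/6)Mv².
Energy conservation from release (height h) to the top (height 2r): Mgh = Mg(2r) + (5/6)M·gr.
Thus h_min = 2r + (1+k)r/2 = r(2 + 1.667/2) = 0.508 × 2.833 ≈ 1.44 m.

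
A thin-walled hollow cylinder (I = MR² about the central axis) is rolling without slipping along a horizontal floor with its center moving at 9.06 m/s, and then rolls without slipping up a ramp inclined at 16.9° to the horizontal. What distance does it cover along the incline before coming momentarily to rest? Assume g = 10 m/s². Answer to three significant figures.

Here I = MR², so the shape factor k = I/(MR²) = 1.
Rolling without slipping gives ω = v/R, so the total kinetic energy is ½Mv² + ½Iω² = ½(1+k)Mv² = Mv².
Setting this equal to Mgh gives the vertical rise h = (1+k)v₀²/(2g) = 2×9.06²/(2×10) = 8.208 m.
Along the incline, d = h/sinθ = 8.208/sin16.9° ≈ 28.2 m.

d ≈ 28.2 m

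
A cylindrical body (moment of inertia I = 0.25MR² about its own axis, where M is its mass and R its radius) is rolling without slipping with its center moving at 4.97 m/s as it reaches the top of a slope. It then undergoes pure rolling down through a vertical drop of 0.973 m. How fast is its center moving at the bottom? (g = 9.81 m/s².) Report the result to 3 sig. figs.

v ≈ 6.32 m/s

With I = 0.25MR², the ratio k = I/(MR²) is 0.25.
Since it rolls without slipping, ω = v/R and KE = ½Mv² + ½Iω² = ½(1+k)Mv² = (5/8)Mv².
Conserving energy between top and bottom: (5/8)Mv² = (5/8)Mv₀² + Mgh, hence v² = v₀² + 2gh/(1+k).
v = √(4.97² + 2×9.81×0.973/1.25) = √39.97 ≈ 6.32 m/s.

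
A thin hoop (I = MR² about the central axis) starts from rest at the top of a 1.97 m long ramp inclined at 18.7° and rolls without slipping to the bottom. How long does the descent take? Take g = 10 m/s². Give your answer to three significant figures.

With I = MR², the ratio k = I/(MR²) is 1.
Translational: Mg sinθ − f = Ma. Rotational about the CM: fR = Iα = kMRa, so f = kMa.
Hence a = g sinθ/(1+k) = 10×sin18.7°/2 = 1.603 m/s².
With constant a from rest, t = √(2L/a) = √(2·1.97/1.603) ≈ 1.57 s.

t ≈ 1.57 s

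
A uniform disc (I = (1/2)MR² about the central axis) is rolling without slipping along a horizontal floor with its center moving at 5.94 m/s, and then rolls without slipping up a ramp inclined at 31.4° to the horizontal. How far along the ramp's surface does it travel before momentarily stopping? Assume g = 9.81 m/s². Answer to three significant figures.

With I = (1/2)MR², the ratio k = I/(MR²) is 0.5.
Since it rolls without slipping, ω = v/R and KE = ½Mv² + ½Iω² = ½(1+k)Mv² = (3/4)Mv².
Setting this equal to Mgh gives the vertical rise h = (1+k)v₀²/(2g) = 1.5×5.94²/(2×9.81) = 2.698 m.
Along the incline, d = h/sinθ = 2.698/sin31.4° ≈ 5.18 m.

d ≈ 5.18 m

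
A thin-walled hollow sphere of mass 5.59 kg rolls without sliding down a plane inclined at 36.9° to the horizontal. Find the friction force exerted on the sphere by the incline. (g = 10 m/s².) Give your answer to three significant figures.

With I = (2/3)MR², the ratio k = I/(MR²) is 2/3.
Newton's second law down the slope: Mg sinθ − f = Ma. The torque equation fR = Iα (with α = a/R) gives f = kMa.
Combining, a = g sinθ/(1+k) and f = kMa = kMg sinθ/(1+k).
f = (2/3) × 5.59 × 10 × sin36.9° / 1.667 ≈ 13.4 N.

f ≈ 13.4 N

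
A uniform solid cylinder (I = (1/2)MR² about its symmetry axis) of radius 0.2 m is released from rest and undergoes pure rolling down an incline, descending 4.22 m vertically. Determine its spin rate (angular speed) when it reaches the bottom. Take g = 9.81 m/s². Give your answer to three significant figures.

ω ≈ 37.1 rad/s

With I = (1/2)MR², the ratio k = I/(MR²) is 0.5.
Pure rolling means v = ωR; then KE = ½Mv² + ½I(v/R)² = ½(1+k)Mv² = (3/4)Mv².
Energy conservation Mgh = ½(1+k)Mv² gives v = √(2gh/(1+k)) = √(2 × 9.81 × 4.22 / 1.5) = 7.43 m/s.
Then ω = v/R = 7.43 / 0.2 ≈ 37.1 rad/s.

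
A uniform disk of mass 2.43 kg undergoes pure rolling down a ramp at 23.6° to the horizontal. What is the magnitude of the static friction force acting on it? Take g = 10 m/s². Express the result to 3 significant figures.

f ≈ 3.24 N

With I = (1/2)MR², the ratio k = I/(MR²) is 0.5.
Newton's second law down the slope: Mg sinθ − f = Ma. The torque equation fR = Iα (with α = a/R) gives f = kMa.
Combining, a = g sinθ/(1+k) and f = kMa = kMg sinθ/(1+k).
f = 0.5 × 2.43 × 10 × sin23.6° / 1.5 ≈ 3.24 N.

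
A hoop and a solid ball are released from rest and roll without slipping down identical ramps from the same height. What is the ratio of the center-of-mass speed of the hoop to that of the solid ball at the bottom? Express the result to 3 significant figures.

v_ratio ≈ 0.837

Each satisfies Mgh = ½(1+k)Mv² with k = I/(MR²), so v ∝ 1/√(1+k).
For the hoop k = 1; for the solid ball k = 0.4.
v₁/v₂ = √((1+k₂)/(1+k₁)) = √(1.4/2) ≈ 0.837.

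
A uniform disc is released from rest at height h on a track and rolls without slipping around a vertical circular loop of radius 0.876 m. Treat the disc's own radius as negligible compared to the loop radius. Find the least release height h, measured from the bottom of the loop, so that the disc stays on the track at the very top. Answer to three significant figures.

Here I = (1/2)MR², so the shape factor k = I/(MR²) = 0.5.
At the top, contact is just lost when gravity alone supplies the centripetal force: Mg = Mv_top²/r, i.e. v_top² = gr.
With ω = v/R, the kinetic energy at speed v is ½(1+k)Mv² = (3/4)Mv².
Energy conservation from release (height h) to the top (height 2r): Mgh = Mg(2r) + (3/4)M·gr.
Thus h_min = 2r + (1+k)r/2 = r(2 + 1.5/2) = 0.876 × 2.75 ≈ 2.41 m.

h_min ≈ 2.41 m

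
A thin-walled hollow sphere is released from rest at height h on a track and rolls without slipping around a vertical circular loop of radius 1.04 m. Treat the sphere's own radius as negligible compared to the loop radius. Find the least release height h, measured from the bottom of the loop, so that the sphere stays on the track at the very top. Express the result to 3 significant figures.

h_min ≈ 2.95 m

With I = (2/3)MR², the ratio k = I/(MR²) is 2/3.
At the top of the loop, the minimum-contact condition is Mg = Mv_top²/r, so v_top² = gr.
With ω = v/R, the kinetic energy at speed v is ½(1+k)Mv² = (5/6)Mv².
Energy conservation from release (height h) to the top (height 2r): Mgh = Mg(2r) + (5/6)M·gr.
Thus h_min = 2r + (1+k)r/2 = r(2 + 1.667/2) = 1.04 × 2.833 ≈ 2.95 m.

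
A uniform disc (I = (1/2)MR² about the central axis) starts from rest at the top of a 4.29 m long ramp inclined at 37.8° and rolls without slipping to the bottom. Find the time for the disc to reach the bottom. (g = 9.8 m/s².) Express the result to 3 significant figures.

With I = (1/2)MR², the ratio k = I/(MR²) is 0.5.
Newton's second law down the slope: Mg sinθ − f = Ma. The torque equation fR = Iα (with α = a/R) gives f = kMa.
Hence a = g sinθ/(1+k) = 9.8×sin37.8°/1.5 = 4.004 m/s².
Starting from rest, L = ½at², so t = √(2L/a) = √(2×4.29/4.004) ≈ 1.46 s.

t ≈ 1.46 s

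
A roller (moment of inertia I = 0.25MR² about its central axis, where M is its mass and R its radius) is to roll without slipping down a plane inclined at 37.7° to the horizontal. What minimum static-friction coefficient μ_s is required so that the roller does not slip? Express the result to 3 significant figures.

Here I = 0.25MR², so the shape factor k = I/(MR²) = 0.25.
Newton's second law down the slope: Mg sinθ − f = Ma. The torque equation fR = Iα (with α = a/R) gives f = kMa.
These give a = g sinθ/(1+k) and the required friction f = kMg sinθ/(1+k).
The normal force is N = Mg cosθ, so μ_min = f/N = k tanθ/(1+k).
μ_min = 0.25 × tan37.7° / 1.25 ≈ 0.155.

μ_min ≈ 0.155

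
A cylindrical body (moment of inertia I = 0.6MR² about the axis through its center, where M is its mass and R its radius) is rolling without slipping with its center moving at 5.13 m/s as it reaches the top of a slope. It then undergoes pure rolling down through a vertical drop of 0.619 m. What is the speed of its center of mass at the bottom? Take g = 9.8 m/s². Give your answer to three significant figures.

The moment of inertia is 0.6MR², giving k ≡ I/(MR²) = 0.6.
Since it rolls without slipping, ω = v/R and KE = ½Mv² + ½Iω² = ½(1+k)Mv² = (4/5)Mv².
Energy conservation: (4/5)Mv₀² + Mgh = (4/5)Mv², so v² = v₀² + 2gh/(1+k).
v = √(5.13² + 2×9.8×0.619/1.6) = √33.9 ≈ 5.82 m/s.

v ≈ 5.82 m/s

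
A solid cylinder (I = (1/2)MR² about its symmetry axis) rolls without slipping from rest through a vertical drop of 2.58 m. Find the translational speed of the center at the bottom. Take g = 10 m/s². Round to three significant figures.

v ≈ 5.87 m/s

For this body I = (1/2)MR², i.e. k = I/(MR²) = 0.5.
Rolling without slipping gives ω = v/R, so the total kinetic energy is ½Mv² + ½Iω² = ½(1+k)Mv² = (3/4)Mv².
Energy conservation: Mgh = (3/4)Mv², so v = √(2gh/(1+k)) = √(2 × 10 × 2.58 / 1.5) ≈ 5.87 m/s.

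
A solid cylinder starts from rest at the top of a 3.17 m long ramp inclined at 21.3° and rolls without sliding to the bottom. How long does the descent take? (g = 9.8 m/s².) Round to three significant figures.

For this body I = (1/2)MR², i.e. k = I/(MR²) = 0.5.
Newton's second law down the slope: Mg sinθ − f = Ma. The torque equation fR = Iα (with α = a/R) gives f = kMa.
Hence a = g sinθ/(1+k) = 9.8×sin21.3°/1.5 = 2.373 m/s².
Starting from rest, L = ½at², so t = √(2L/a) = √(2×3.17/2.373) ≈ 1.63 s.

t ≈ 1.63 s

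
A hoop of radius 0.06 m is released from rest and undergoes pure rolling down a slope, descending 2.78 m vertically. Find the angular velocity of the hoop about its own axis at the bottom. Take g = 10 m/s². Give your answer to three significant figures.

ω ≈ 87.9 rad/s

Here I = MR², so the shape factor k = I/(MR²) = 1.
Since it rolls without slipping, ω = v/R and KE = ½Mv² + ½Iω² = ½(1+k)Mv² = Mv².
Energy conservation Mgh = ½(1+k)Mv² gives v = √(2gh/(1+k)) = √(2 × 10 × 2.78 / 2) = 5.273 m/s.
Then ω = v/R = 5.273 / 0.06 ≈ 87.9 rad/s.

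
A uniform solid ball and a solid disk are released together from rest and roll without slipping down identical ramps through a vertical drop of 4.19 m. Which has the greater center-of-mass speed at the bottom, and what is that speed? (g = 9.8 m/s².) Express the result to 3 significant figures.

For rolling without slipping, Mgh = ½(1+k)Mv² where k = I/(MR²), so v = √(2gh/(1+k)).
Uniform solid ball: k = 0.4, giving v = √(2×9.8×4.19/1.4) = 7.659 m/s.
Solid disk: k = 0.5, giving v = √(2×9.8×4.19/1.5) = 7.399 m/s.
The smaller k wins: the uniform solid ball, at ≈ 7.66 m/s.

the uniform solid ball, at v ≈ 7.66 m/s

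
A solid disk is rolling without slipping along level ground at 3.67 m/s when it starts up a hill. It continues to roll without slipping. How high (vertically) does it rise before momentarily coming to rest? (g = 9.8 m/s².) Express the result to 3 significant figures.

h ≈ 1.03 m

Here I = (1/2)MR², so the shape factor k = I/(MR²) = 0.5.
Since it rolls without slipping, ω = v/R and KE = ½Mv² + ½Iω² = ½(1+k)Mv² = (3/4)Mv².
At the top the kinetic energy is zero, so (3/4)Mv₀² = Mgh.
Thus h = (1+k)v₀²/(2g) = 1.5 × 3.67² / (2 × 9.8) ≈ 1.03 m.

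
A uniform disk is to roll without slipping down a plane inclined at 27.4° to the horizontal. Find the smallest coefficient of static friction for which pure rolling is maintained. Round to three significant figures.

Here I = (1/2)MR², so the shape factor k = I/(MR²) = 0.5.
Newton's second law down the slope: Mg sinθ − f = Ma. The torque equation fR = Iα (with α = a/R) gives f = kMa.
These give a = g sinθ/(1+k) and the required friction f = kMg sinθ/(1+k).
With N = Mg cosθ, the no-slip condition f ≤ μN gives μ_min = f/N = k tanθ/(1+k).
μ_min = 0.5 × tan27.4° / 1.5 ≈ 0.173.

μ_min ≈ 0.173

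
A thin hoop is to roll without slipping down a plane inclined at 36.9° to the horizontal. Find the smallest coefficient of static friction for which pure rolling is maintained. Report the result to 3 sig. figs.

For this body I = MR², i.e. k = I/(MR²) = 1.
Newton's second law down the slope: Mg sinθ − f = Ma. The torque equation fR = Iα (with α = a/R) gives f = kMa.
These give a = g sinθ/(1+k) and the required friction f = kMg sinθ/(1+k).
The normal force is N = Mg cosθ, so μ_min = f/N = k tanθ/(1+k).
μ_min = 1 × tan36.9° / 2 ≈ 0.375.

μ_min ≈ 0.375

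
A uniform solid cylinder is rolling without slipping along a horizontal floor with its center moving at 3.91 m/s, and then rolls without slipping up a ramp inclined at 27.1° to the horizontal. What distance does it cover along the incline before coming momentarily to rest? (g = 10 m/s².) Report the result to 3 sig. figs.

d ≈ 2.52 m

For this body I = (1/2)MR², i.e. k = I/(MR²) = 0.5.
The rolling condition ω = v/R makes the rotational term ½I(v/R)² = ½kMv², so KE_total = ½(1+k)Mv² = (3/4)Mv².
Setting this equal to Mgh gives the vertical rise h = (1+k)v₀²/(2g) = 1.5×3.91²/(2×10) = 1.147 m.
Along the incline, d = h/sinθ = 1.147/sin27.1° ≈ 2.52 m.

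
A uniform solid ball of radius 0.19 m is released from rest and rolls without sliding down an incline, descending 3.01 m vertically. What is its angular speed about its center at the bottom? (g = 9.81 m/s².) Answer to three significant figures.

ω ≈ 34.2 rad/s

Here I = (2/5)MR², so the shape factor k = I/(MR²) = 0.4.
Since it rolls without slipping, ω = v/R and KE = ½Mv² + ½Iω² = ½(1+k)Mv² = (7/10)Mv².
Energy conservation Mgh = ½(1+k)Mv² gives v = √(2gh/(1+k)) = √(2 × 9.81 × 3.01 / 1.4) = 6.495 m/s.
The angular speed follows from ω = v/R = 6.495/0.19 ≈ 34.2 rad/s.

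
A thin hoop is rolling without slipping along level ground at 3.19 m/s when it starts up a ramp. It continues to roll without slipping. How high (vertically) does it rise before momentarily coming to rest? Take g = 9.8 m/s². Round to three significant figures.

h ≈ 1.04 m

With I = MR², the ratio k = I/(MR²) is 1.
Since it rolls without slipping, ω = v/R and KE = ½Mv² + ½Iω² = ½(1+k)Mv² = Mv².
At the top the kinetic energy is zero, so Mv₀² = Mgh.
Thus h = (1+k)v₀²/(2g) = 2 × 3.19² / (2 × 9.8) ≈ 1.04 m.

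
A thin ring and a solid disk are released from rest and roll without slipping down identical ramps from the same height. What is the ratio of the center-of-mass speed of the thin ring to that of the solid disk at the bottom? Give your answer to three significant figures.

v_ratio ≈ 0.866

Each satisfies Mgh = ½(1+k)Mv² with k = I/(MR²), so v ∝ 1/√(1+k).
For the thin ring k = 1; for the solid disk k = 0.5.
v₁/v₂ = √((1+k₂)/(1+k₁)) = √(1.5/2) ≈ 0.866.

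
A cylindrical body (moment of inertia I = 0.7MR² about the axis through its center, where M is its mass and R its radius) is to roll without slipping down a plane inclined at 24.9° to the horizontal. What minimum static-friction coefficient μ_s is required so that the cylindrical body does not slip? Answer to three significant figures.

μ_min ≈ 0.191

With I = 0.7MR², the ratio k = I/(MR²) is 0.7.
Newton's second law down the slope: Mg sinθ − f = Ma. The torque equation fR = Iα (with α = a/R) gives f = kMa.
These give a = g sinθ/(1+k) and the required friction f = kMg sinθ/(1+k).
The normal force is N = Mg cosθ, so μ_min = f/N = k tanθ/(1+k).
μ_min = 0.7 × tan24.9° / 1.7 ≈ 0.191.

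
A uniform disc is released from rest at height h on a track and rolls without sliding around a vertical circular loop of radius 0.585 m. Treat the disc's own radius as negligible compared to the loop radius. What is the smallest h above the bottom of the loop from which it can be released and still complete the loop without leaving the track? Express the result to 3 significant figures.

The moment of inertia is (1/2)MR², giving k ≡ I/(MR²) = 0.5.
At the top of the loop, the minimum-contact condition is Mg = Mv_top²/r, so v_top² = gr.
With ω = v/R, the kinetic energy at speed v is ½(1+k)Mv² = (3/4)Mv².
Energy conservation from release (height h) to the top (height 2r): Mgh = Mg(2r) + (3/4)M·gr.
Thus h_min = 2r + (1+k)r/2 = r(2 + 1.5/2) = 0.585 × 2.75 ≈ 1.61 m.

h_min ≈ 1.61 m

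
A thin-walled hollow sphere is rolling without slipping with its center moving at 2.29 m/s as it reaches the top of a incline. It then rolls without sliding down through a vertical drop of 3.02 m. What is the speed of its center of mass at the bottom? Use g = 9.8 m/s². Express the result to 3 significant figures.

For this body I = (2/3)MR², i.e. k = I/(MR²) = 2/3.
Since it rolls without slipping, ω = v/R and KE = ½Mv² + ½Iω² = ½(1+k)Mv² = (5/6)Mv².
Conserving energy between top and bottom: (5/6)Mv² = (5/6)Mv₀² + Mgh, hence v² = v₀² + 2gh/(1+k).
v = √(2.29² + 2×9.8×3.02/1.667) = √40.76 ≈ 6.38 m/s.

v ≈ 6.38 m/s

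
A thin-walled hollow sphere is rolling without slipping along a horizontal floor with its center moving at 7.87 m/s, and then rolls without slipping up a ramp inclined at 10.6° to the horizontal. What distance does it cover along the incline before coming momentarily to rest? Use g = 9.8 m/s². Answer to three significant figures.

The moment of inertia is (2/3)MR², giving k ≡ I/(MR²) = 2/3.
Since it rolls without slipping, ω = v/R and KE = ½Mv² + ½Iω² = ½(1+k)Mv² = (5/6)Mv².
Setting this equal to Mgh gives the vertical rise h = (1+k)v₀²/(2g) = 1.667×7.87²/(2×9.8) = 5.267 m.
Along the incline, d = h/sinθ = 5.267/sin10.6° ≈ 28.6 m.

d ≈ 28.6 m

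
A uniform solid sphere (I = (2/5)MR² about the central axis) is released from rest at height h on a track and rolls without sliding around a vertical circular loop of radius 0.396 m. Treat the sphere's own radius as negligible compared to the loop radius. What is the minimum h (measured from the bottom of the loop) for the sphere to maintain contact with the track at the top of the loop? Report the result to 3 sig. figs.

h_min ≈ 1.07 m

Here I = (2/5)MR², so the shape factor k = I/(MR²) = 0.4.
At the top of the loop, the minimum-contact condition is Mg = Mv_top²/r, so v_top² = gr.
With ω = v/R, the kinetic energy at speed v is ½(1+k)Mv² = (7/10)Mv².
Energy conservation from release (height h) to the top (height 2r): Mgh = Mg(2r) + (7/10)M·gr.
Thus h_min = 2r + (1+k)r/2 = r(2 + 1.4/2) = 0.396 × 2.7 ≈ 1.07 m.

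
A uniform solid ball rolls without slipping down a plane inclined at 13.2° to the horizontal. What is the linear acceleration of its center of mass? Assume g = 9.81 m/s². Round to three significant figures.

a ≈ 1.60 m/s²

Here I = (2/5)MR², so the shape factor k = I/(MR²) = 0.4.
Along the incline Mg sinθ − f = Ma, and torque about the center fR = Iα = kMR²(a/R) gives f = kMa.
Eliminating f: Mg sinθ = (1+k)Ma, so a = g sinθ/(1+k) = 9.81 × sin13.2° / 1.4 ≈ 1.60 m/s².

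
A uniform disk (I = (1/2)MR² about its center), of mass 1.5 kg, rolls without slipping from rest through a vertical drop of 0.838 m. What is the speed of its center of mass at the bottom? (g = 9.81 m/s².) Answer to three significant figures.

For this body I = (1/2)MR², i.e. k = I/(MR²) = 0.5.
Since it rolls without slipping, ω = v/R and KE = ½Mv² + ½Iω² = ½(1+k)Mv² = (3/4)Mv².
Setting Mgh = (3/4)Mv² gives v = √(2gh/(1+k)) = √(2·9.81·0.838/1.5) ≈ 3.31 m/s.

v ≈ 3.31 m/s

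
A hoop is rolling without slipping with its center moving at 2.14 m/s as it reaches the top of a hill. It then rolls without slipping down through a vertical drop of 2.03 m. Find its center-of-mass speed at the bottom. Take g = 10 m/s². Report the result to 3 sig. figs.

v ≈ 4.99 m/s

For this body I = MR², i.e. k = I/(MR²) = 1.
Pure rolling means v = ωR; then KE = ½Mv² + ½I(v/R)² = ½(1+k)Mv² = Mv².
Conserving energy between top and bottom: Mv² = Mv₀² + Mgh, hence v² = v₀² + 2gh/(1+k).
v = √(2.14² + 2×10×2.03/2) = √24.88 ≈ 4.99 m/s.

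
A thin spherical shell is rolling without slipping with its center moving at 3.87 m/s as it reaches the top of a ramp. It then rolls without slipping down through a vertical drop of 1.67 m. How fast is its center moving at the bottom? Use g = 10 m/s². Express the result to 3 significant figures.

The moment of inertia is (2/3)MR², giving k ≡ I/(MR²) = 2/3.
Rolling without slipping gives ω = v/R, so the total kinetic energy is ½Mv² + ½Iω² = ½(1+k)Mv² = (5/6)Mv².
Conserving energy between top and bottom: (5/6)Mv² = (5/6)Mv₀² + Mgh, hence v² = v₀² + 2gh/(1+k).
v = √(3.87² + 2×10×1.67/1.667) = √35.02 ≈ 5.92 m/s.

v ≈ 5.92 m/s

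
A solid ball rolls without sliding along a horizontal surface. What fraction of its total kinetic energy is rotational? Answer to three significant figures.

The moment of inertia is (2/5)MR², giving k ≡ I/(MR²) = 0.4.
With ω = v/R, KE_trans = ½Mv² and KE_rot = ½Iω² = ½kMv², so KE_total = ½(1+k)Mv².
The rotational fraction is therefore k/(1+k) = 0.4/1.4 ≈ 0.286.

fraction ≈ 0.286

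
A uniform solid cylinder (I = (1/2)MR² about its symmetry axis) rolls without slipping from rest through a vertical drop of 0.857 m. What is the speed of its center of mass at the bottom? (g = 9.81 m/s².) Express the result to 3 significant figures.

For this body I = (1/2)MR², i.e. k = I/(MR²) = 0.5.
Pure rolling means v = ωR; then KE = ½Mv² + ½I(v/R)² = ½(1+k)Mv² = (3/4)Mv².
Setting Mgh = (3/4)Mv² gives v = √(2gh/(1+k)) = √(2·9.81·0.857/1.5) ≈ 3.35 m/s.

v ≈ 3.35 m/s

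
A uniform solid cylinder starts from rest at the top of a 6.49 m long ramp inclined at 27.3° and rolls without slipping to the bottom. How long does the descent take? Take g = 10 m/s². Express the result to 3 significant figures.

The moment of inertia is (1/2)MR², giving k ≡ I/(MR²) = 0.5.
Along the incline Mg sinθ − f = Ma, and torque about the center fR = Iα = kMR²(a/R) gives f = kMa.
Hence a = g sinθ/(1+k) = 10×sin27.3°/1.5 = 3.058 m/s².
With constant a from rest, t = √(2L/a) = √(2·6.49/3.058) ≈ 2.06 s.

t ≈ 2.06 s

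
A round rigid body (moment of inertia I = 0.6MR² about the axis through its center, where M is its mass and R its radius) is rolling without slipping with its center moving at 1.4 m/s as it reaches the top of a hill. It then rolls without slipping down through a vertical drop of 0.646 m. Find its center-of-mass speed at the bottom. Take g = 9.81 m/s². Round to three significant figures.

The moment of inertia is 0.6MR², giving k ≡ I/(MR²) = 0.6.
Pure rolling means v = ωR; then KE = ½Mv² + ½I(v/R)² = ½(1+k)Mv² = (4/5)Mv².
Energy conservation: (4/5)Mv₀² + Mgh = (4/5)Mv², so v² = v₀² + 2gh/(1+k).
v = √(1.4² + 2×9.81×0.646/1.6) = √9.882 ≈ 3.14 m/s.

v ≈ 3.14 m/s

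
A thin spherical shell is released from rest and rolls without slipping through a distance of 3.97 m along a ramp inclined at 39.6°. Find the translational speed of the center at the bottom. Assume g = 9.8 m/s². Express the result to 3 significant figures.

v ≈ 5.46 m/s

With I = (2/3)MR², the ratio k = I/(MR²) is 2/3.
The rolling condition ω = v/R makes the rotational term ½I(v/R)² = ½kMv², so KE_total = ½(1+k)Mv² = (5/6)Mv².
The vertical drop is h = L sinθ = 3.97 × sin39.6° = 2.531 m.
Setting Mgh = (5/6)Mv² gives v = √(2gh/(1+k)) = √(2·9.8·2.531/1.667) ≈ 5.46 m/s.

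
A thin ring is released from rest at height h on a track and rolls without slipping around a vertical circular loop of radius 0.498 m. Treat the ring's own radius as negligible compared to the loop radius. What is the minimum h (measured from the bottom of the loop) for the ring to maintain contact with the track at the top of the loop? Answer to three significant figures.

h_min ≈ 1.49 m

For this body I = MR², i.e. k = I/(MR²) = 1.
At the top of the loop, the minimum-contact condition is Mg = Mv_top²/r, so v_top² = gr.
With ω = v/R, the kinetic energy at speed v is ½(1+k)Mv² = Mv².
Energy conservation from release (height h) to the top (height 2r): Mgh = Mg(2r) + M·gr.
Thus h_min = 2r + (1+k)r/2 = r(2 + 2/2) = 0.498 × 3 ≈ 1.49 m.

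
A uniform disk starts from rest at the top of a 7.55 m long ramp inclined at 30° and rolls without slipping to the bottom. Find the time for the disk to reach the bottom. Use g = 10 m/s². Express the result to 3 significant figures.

The moment of inertia is (1/2)MR², giving k ≡ I/(MR²) = 0.5.
Translational: Mg sinθ − f = Ma. Rotational about the CM: fR = Iα = kMRa, so f = kMa.
Hence a = g sinθ/(1+k) = 10×sin30°/1.5 = 3.333 m/s².
With constant a from rest, t = √(2L/a) = √(2·7.55/3.333) ≈ 2.13 s.

t ≈ 2.13 s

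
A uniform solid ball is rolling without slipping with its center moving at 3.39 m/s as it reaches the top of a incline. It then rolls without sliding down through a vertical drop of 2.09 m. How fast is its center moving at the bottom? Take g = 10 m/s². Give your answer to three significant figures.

The moment of inertia is (2/5)MR², giving k ≡ I/(MR²) = 0.4.
Pure rolling means v = ωR; then KE = ½Mv² + ½I(v/R)² = ½(1+k)Mv² = (7/10)Mv².
Conserving energy between top and bottom: (7/10)Mv² = (7/10)Mv₀² + Mgh, hence v² = v₀² + 2gh/(1+k).
v = √(3.39² + 2×10×2.09/1.4) = √41.35 ≈ 6.43 m/s.

v ≈ 6.43 m/s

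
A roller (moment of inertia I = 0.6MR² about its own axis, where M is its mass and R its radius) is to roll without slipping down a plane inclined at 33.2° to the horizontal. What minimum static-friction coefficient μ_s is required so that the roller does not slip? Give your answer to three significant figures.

For this body I = 0.6MR², i.e. k = I/(MR²) = 0.6.
Newton's second law down the slope: Mg sinθ − f = Ma. The torque equation fR = Iα (with α = a/R) gives f = kMa.
These give a = g sinθ/(1+k) and the required friction f = kMg sinθ/(1+k).
The normal force is N = Mg cosθ, so μ_min = f/N = k tanθ/(1+k).
μ_min = 0.6 × tan33.2° / 1.6 ≈ 0.245.

μ_min ≈ 0.245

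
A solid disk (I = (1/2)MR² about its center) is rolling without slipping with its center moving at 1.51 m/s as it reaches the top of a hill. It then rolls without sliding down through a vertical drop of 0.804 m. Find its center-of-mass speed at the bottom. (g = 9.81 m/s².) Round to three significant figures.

With I = (1/2)MR², the ratio k = I/(MR²) is 0.5.
Since it rolls without slipping, ω = v/R and KE = ½Mv² + ½Iω² = ½(1+k)Mv² = (3/4)Mv².
Energy conservation: (3/4)Mv₀² + Mgh = (3/4)Mv², so v² = v₀² + 2gh/(1+k).
v = √(1.51² + 2×9.81×0.804/1.5) = √12.8 ≈ 3.58 m/s.

v ≈ 3.58 m/s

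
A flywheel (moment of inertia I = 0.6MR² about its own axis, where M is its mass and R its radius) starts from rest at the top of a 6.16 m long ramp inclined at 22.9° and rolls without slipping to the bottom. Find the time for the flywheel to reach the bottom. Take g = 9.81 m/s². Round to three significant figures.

With I = 0.6MR², the ratio k = I/(MR²) is 0.6.
Newton's second law down the slope: Mg sinθ − f = Ma. The torque equation fR = Iα (with α = a/R) gives f = kMa.
Hence a = g sinθ/(1+k) = 9.81×sin22.9°/1.6 = 2.386 m/s².
With constant a from rest, t = √(2L/a) = √(2·6.16/2.386) ≈ 2.27 s.

t ≈ 2.27 s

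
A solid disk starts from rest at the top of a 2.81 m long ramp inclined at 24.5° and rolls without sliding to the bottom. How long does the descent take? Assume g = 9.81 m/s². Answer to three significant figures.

The moment of inertia is (1/2)MR², giving k ≡ I/(MR²) = 0.5.
Newton's second law down the slope: Mg sinθ − f = Ma. The torque equation fR = Iα (with α = a/R) gives f = kMa.
Hence a = g sinθ/(1+k) = 9.81×sin24.5°/1.5 = 2.712 m/s².
With constant a from rest, t = √(2L/a) = √(2·2.81/2.712) ≈ 1.44 s.

t ≈ 1.44 s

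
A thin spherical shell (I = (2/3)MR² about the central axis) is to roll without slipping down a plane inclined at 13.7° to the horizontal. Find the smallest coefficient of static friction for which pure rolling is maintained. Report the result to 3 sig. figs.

μ_min ≈ 0.0975

Here I = (2/3)MR², so the shape factor k = I/(MR²) = 2/3.
Translational: Mg sinθ − f = Ma. Rotational about the CM: fR = Iα = kMRa, so f = kMa.
These give a = g sinθ/(1+k) and the required friction f = kMg sinθ/(1+k).
With N = Mg cosθ, the no-slip condition f ≤ μN gives μ_min = f/N = k tanθ/(1+k).
μ_min = (2/3) × tan13.7° / 1.667 ≈ 0.0975.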